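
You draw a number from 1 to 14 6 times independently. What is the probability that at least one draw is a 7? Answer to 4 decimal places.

0.3590

P(no draw is a 7) = (13/14)^6 ≈ 0.6410.
P(at least one) = 1 − 0.6410 = 0.3590.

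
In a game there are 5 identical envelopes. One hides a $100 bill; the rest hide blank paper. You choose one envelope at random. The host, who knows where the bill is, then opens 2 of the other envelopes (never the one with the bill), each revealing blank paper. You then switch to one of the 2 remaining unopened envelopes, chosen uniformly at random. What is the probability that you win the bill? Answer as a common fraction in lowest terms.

Your original envelope holds the bill with probability 1/5, so the other 4 collectively hold it with probability 4/5.
The host can always find 2 empty envelopes to open, so the reveals don't change that 4/5; it is now spread over the 2 remaining unopened envelopes.
P(win by switching) = (4/5) · (1/2) = 2/5.

2/5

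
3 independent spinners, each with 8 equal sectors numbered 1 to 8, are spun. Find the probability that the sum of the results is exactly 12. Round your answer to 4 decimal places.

There are 8^3 = 512 equally likely outcomes.
The number of ordered 3-tuples from {1,…,8} summing to 12 is 46.
P(sum = 12) = 46/512 = 23/256 ≈ 0.0898.

0.0898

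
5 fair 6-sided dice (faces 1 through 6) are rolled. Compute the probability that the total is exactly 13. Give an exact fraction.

35/648

There are 6^5 = 7776 equally likely outcomes.
The number of ordered 5-tuples from {1,…,6} summing to 13 is 420.
P(sum = 13) = 420/7776 = 35/648.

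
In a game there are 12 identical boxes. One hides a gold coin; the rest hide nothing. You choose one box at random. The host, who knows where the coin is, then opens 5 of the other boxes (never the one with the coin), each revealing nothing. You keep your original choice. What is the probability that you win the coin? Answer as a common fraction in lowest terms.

The host can always open 5 empty boxes regardless of your choice, so the reveals give no information about your original box.
P(win by staying) = 1/12.

1/12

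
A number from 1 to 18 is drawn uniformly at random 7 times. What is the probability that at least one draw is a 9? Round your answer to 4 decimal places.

P(no draw is a 9) = (17/18)^7 ≈ 0.6702.
P(at least one) = 1 − 0.6702 = 0.3298.

0.3298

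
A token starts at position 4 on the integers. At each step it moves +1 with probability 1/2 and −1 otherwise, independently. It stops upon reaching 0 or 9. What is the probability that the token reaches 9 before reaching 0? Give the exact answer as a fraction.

4/9

With a fair step, P(i) = ½P(i−1) + ½P(i+1) with P(0)=0, P(9)=1 has the linear solution P(i) = i/9.
P(4) = 4/9.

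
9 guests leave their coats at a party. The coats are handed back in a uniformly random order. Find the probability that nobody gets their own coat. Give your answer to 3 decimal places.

This is the derangement probability: permutations of 9 with no fixed point.
D(9) = 9! · (1 − 1/1! + 1/2! − ··· + (−1)^9/9!) = 133496.
P = 133496/362880 = 16687/45360 ≈ 0.368.

0.368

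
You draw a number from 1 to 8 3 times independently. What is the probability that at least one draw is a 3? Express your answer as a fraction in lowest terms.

P(no draw is a 3) = (7/8)^3 = 343/512.
P(at least one) = 1 − 343/512 = 169/512.

169/512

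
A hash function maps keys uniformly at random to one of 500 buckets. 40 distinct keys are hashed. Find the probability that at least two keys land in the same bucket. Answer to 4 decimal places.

It's easier to compute the probability that all 40 are distinct.
P(all distinct) = 500/500 · 499/500 · ··· · 461/500 ≈ 0.2013.
So the probability of at least one match is 1 − 0.2013 = 0.7987.

0.7987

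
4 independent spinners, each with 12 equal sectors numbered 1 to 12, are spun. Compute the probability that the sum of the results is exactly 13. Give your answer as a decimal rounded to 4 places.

There are 12^4 = 20736 equally likely outcomes.
The number of ordered 4-tuples from {1,…,12} summing to 13 is 220.
P(sum = 13) = 220/20736 = 55/5184 ≈ 0.0106.

0.0106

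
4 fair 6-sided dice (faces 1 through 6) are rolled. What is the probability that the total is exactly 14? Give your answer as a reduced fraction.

There are 6^4 = 1296 equally likely outcomes.
The number of ordered 4-tuples from {1,…,6} summing to 14 is 146.
P(sum = 14) = 146/1296 = 73/648.

73/648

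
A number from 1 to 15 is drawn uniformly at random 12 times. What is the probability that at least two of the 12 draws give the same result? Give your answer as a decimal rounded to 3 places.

P(all 12 different) = 15/15 · 14/15 · ··· · 4/15 ≈ 0.002.
P(at least two equal) = 1 − 0.002 = 0.998.

0.998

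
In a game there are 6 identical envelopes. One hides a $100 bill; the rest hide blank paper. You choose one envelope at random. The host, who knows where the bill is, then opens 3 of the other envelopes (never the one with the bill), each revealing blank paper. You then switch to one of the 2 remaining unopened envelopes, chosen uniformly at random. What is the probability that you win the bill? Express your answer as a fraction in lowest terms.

Your original envelope holds the bill with probability 1/6, so the other 5 collectively hold it with probability 5/6.
The host can always find 3 empty envelopes to open, so the reveals don't change that 5/6; it is now spread over the 2 remaining unopened envelopes.
P(win by switching) = (5/6) · (1/2) = 5/12.

5/12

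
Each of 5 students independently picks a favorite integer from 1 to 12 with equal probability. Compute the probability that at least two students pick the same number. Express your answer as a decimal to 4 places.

0.6181

It's easier to compute the probability that all 5 are distinct.
P(all distinct) = 12/12 · 11/12 · ··· · 8/12 ≈ 0.3819.
So the probability of at least one match is 1 − 0.3819 = 0.6181.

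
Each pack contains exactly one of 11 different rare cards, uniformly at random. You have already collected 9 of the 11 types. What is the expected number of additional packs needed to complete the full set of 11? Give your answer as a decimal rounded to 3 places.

16.500

Starting from 9 distinct types, each trial gives a new one with probability (11−i)/11 when i types are held, so the wait for the next new type is 11/(11−i).
E = 11/2 + 11/1 = 33/2 ≈ 16.500.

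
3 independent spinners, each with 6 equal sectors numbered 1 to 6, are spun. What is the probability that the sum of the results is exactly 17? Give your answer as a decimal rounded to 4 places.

There are 6^3 = 216 equally likely outcomes.
The number of ordered 3-tuples from {1,…,6} summing to 17 is 3.
P(sum = 17) = 3/216 = 1/72 ≈ 0.0139.

0.0139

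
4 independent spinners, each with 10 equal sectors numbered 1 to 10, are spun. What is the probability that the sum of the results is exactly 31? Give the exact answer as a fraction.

There are 10^4 = 10000 equally likely outcomes.
The number of ordered 4-tuples from {1,…,10} summing to 31 is 220.
P(sum = 31) = 220/10000 = 11/500.

11/500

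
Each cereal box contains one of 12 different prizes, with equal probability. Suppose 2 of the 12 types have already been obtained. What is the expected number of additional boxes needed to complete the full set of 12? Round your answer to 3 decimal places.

35.148

Starting from 2 distinct types, each trial gives a new one with probability (12−i)/12 when i types are held, so the wait for the next new type is 12/(12−i).
E = 12/10 + 12/9 + 12/8 + 12/7 + 12/6 + 12/5 + 12/4 + 12/3 + 12/2 + 12/1 = 7381/210 ≈ 35.148.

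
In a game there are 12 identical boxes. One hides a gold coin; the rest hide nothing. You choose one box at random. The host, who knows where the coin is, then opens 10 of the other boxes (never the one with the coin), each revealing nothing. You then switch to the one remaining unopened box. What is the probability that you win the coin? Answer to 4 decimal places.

Your original box holds the coin with probability 1/12, so the other 11 collectively hold it with probability 11/12.
The host can always find 10 empty boxes to open, so the reveals don't change that 11/12; it is now spread over the 1 remaining unopened box.
P(win by switching) = (11/12) · (1/1) = 11/12 ≈ 0.9167.

0.9167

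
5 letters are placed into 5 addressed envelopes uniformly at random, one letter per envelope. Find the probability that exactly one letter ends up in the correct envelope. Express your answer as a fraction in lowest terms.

3/8

Choose which one is fixed: C(5,1) = 5 ways.
The remaining 4 must have no fixed point: D(4) = 9.
P = 5·9/120 = 3/8.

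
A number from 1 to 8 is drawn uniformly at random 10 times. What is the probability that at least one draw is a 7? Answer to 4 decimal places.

0.7369

P(no draw is a 7) = (7/8)^10 ≈ 0.2631.
P(at least one) = 1 − 0.2631 = 0.7369.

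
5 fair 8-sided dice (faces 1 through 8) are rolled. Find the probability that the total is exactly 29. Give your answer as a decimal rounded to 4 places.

There are 8^5 = 32768 equally likely outcomes.
The number of ordered 5-tuples from {1,…,8} summing to 29 is 1190.
P(sum = 29) = 1190/32768 = 595/16384 ≈ 0.0363.

0.0363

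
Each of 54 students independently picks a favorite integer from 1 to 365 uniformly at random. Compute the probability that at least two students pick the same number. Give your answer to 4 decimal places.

0.9839

It's easier to compute the probability that all 54 are distinct.
P(all distinct) = 365/365 · 364/365 · ··· · 312/365 ≈ 0.0161.
So the probability of at least one match is 1 − 0.0161 = 0.9839.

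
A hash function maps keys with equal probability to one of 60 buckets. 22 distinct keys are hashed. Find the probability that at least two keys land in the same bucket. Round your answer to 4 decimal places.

It's easier to compute the probability that all 22 are distinct.
P(all distinct) = 60/60 · 59/60 · ··· · 39/60 ≈ 0.0121.
So the probability of at least one match is 1 − 0.0121 = 0.9879.

0.9879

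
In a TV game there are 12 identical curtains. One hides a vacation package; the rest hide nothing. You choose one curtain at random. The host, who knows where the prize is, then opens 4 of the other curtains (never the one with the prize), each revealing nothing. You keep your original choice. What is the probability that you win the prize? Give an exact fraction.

The host can always open 4 empty curtains regardless of your choice, so the reveals give no information about your original curtain.
P(win by staying) = 1/12.

1/12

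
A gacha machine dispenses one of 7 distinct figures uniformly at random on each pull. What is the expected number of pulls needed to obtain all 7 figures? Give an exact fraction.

After i distinct types are collected, each trial gives a new one with probability (7−i)/7, so the expected wait for the next new type is 7/(7−i).
E = 7/7 + 7/6 + 7/5 + 7/4 + 7/3 + 7/2 + 7/1 = 363/20.

363/20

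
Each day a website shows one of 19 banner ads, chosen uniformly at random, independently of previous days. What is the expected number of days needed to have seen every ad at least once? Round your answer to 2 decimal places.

67.41

After i distinct types are collected, each trial gives a new one with probability (19−i)/19, so the expected wait for the next new type is 19/(19−i).
E = 19/19 + 19/18 + 19/17 + 19/16 + 19/15 + 19/14 + 19/13 + 19/12 + 19/11 + 19/10 + 19/9 + 19/8 + 19/7 + 19/6 + 19/5 + 19/4 + 19/3 + 19/2 + 19/1 = 275295799/4084080 ≈ 67.41.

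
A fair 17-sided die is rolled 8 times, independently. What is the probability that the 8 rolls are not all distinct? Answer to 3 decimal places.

P(all 8 different) = 17/17 · 16/17 · ··· · 10/17 ≈ 0.141.
P(at least two equal) = 1 − 0.141 = 0.859.

0.859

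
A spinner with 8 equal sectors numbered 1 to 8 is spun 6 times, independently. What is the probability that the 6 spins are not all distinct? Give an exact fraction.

P(all 6 different) = 8/8 · 7/8 · ··· · 3/8 = 315/4096.
P(at least two equal) = 1 − 315/4096 = 3781/4096.

3781/4096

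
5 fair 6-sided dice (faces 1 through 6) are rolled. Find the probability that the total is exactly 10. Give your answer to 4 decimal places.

There are 6^5 = 7776 equally likely outcomes.
The number of ordered 5-tuples from {1,…,6} summing to 10 is 126.
P(sum = 10) = 126/7776 = 7/432 ≈ 0.0162.

0.0162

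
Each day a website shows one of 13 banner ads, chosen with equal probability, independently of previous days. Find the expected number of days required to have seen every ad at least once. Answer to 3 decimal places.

41.342

After i distinct types are collected, each trial gives a new one with probability (13−i)/13, so the expected wait for the next new type is 13/(13−i).
E = 13/13 + 13/12 + 13/11 + 13/10 + 13/9 + 13/8 + 13/7 + 13/6 + 13/5 + 13/4 + 13/3 + 13/2 + 13/1 = 1145993/27720 ≈ 41.342.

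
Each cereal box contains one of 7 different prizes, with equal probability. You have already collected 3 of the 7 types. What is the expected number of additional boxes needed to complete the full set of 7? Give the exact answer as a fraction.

Starting from 3 distinct types, each trial gives a new one with probability (7−i)/7 when i types are held, so the wait for the next new type is 7/(7−i).
E = 7/4 + 7/3 + 7/2 + 7/1 = 175/12.

175/12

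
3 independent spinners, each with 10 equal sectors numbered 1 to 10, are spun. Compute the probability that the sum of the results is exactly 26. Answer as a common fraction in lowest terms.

There are 10^3 = 1000 equally likely outcomes.
The number of ordered 3-tuples from {1,…,10} summing to 26 is 15.
P(sum = 26) = 15/1000 = 3/200.

3/200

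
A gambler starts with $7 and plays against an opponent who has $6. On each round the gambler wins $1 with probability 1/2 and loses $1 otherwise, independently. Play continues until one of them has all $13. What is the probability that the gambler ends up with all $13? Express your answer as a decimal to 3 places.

With a fair step, P(i) = ½P(i−1) + ½P(i+1) with P(0)=0, P(13)=1 has the linear solution P(i) = i/13.
P(7) = 7/13 ≈ 0.538.

0.538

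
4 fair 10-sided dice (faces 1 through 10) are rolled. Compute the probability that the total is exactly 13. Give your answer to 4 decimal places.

There are 10^4 = 10000 equally likely outcomes.
The number of ordered 4-tuples from {1,…,10} summing to 13 is 220.
P(sum = 13) = 220/10000 = 11/500 ≈ 0.0220.

0.0220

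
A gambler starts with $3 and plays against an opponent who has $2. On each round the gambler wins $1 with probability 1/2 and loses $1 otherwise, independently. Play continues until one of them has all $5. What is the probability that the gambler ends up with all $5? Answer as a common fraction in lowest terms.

3/5

With a fair step, P(i) = ½P(i−1) + ½P(i+1) with P(0)=0, P(5)=1 has the linear solution P(i) = i/5.
P(3) = 3/5.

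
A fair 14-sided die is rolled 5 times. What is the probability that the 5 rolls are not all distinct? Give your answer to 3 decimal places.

P(all 5 different) = 14/14 · 13/14 · ··· · 10/14 ≈ 0.447.
P(at least two equal) = 1 − 0.447 = 0.553.

0.553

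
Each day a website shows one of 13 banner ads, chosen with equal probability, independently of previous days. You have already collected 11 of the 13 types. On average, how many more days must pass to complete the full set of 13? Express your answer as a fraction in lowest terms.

Starting from 11 distinct types, each trial gives a new one with probability (13−i)/13 when i types are held, so the wait for the next new type is 13/(13−i).
E = 13/2 + 13/1 = 39/2.

39/2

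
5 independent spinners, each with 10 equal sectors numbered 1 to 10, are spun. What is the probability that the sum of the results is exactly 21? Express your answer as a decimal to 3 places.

There are 10^5 = 100000 equally likely outcomes.
The number of ordered 5-tuples from {1,…,10} summing to 21 is 3795.
P(sum = 21) = 3795/100000 = 759/20000 ≈ 0.038.

0.038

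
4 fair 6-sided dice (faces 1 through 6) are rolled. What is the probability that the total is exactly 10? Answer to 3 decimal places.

0.062

There are 6^4 = 1296 equally likely outcomes.
The number of ordered 4-tuples from {1,…,6} summing to 10 is 80.
P(sum = 10) = 80/1296 = 5/81 ≈ 0.062.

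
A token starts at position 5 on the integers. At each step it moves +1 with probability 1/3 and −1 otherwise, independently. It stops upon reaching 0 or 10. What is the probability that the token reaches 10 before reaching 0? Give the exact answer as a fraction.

1/33

Let r = q/p = (2/3)/(1/3) = 2. The recurrence P(i) = p·P(i+1) + q·P(i−1) with P(0)=0, P(10)=1 gives P(i) = (1 − r^i)/(1 − r^10).
P(5) = (1 − (2)^5) / (1 − (2)^10) = 1/33.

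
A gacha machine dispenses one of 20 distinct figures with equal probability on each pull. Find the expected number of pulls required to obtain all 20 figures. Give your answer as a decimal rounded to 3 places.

After i distinct types are collected, each trial gives a new one with probability (20−i)/20, so the expected wait for the next new type is 20/(20−i).
E = 20/20 + 20/19 + 20/18 + 20/17 + 20/16 + 20/15 + 20/14 + 20/13 + 20/12 + 20/11 + 20/10 + 20/9 + 20/8 + 20/7 + 20/6 + 20/5 + 20/4 + 20/3 + 20/2 + 20/1 = 279175675/3879876 ≈ 71.955.

71.955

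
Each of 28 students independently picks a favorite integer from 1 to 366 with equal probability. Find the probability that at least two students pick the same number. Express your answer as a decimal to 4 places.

It's easier to compute the probability that all 28 are distinct.
P(all distinct) = 366/366 · 365/366 · ··· · 339/366 ≈ 0.3466.
So the probability of at least one match is 1 − 0.3466 = 0.6534.

0.6534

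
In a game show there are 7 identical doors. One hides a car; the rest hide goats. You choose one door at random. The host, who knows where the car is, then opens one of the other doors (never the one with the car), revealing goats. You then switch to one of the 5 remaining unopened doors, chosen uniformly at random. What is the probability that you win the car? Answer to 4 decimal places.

0.1714

Your original door holds the car with probability 1/7, so the other 6 collectively hold it with probability 6/7.
The host can always find an empty door to open, so this doesn't change that 6/7; it is now spread over the 5 remaining unopened doors.
P(win by switching) = (6/7) · (1/5) = 6/35 ≈ 0.1714.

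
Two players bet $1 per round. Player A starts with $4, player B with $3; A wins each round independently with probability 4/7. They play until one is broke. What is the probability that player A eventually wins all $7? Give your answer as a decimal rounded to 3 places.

Let r = q/p = (3/7)/(4/7) = 3/4. The recurrence P(i) = p·P(i+1) + q·P(i−1) with P(0)=0, P(7)=1 gives P(i) = (1 − r^i)/(1 − r^7).
P(4) = (1 − (3/4)^4) / (1 − (3/4)^7) = 11200/14197 ≈ 0.789.

0.789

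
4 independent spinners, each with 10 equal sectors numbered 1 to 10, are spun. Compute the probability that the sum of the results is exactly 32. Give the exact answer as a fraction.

33/2000

There are 10^4 = 10000 equally likely outcomes.
The number of ordered 4-tuples from {1,…,10} summing to 32 is 165.
P(sum = 32) = 165/10000 = 33/2000.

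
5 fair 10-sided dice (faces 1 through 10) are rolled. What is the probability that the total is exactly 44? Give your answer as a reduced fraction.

There are 10^5 = 100000 equally likely outcomes.
The number of ordered 5-tuples from {1,…,10} summing to 44 is 210.
P(sum = 44) = 210/100000 = 21/10000.

21/10000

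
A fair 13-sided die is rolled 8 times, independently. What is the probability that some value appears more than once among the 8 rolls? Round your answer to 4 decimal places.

0.9364

P(all 8 different) = 13/13 · 12/13 · ··· · 6/13 ≈ 0.0636.
P(at least two equal) = 1 − 0.0636 = 0.9364.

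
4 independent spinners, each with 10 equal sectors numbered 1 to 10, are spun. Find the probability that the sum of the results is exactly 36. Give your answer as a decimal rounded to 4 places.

There are 10^4 = 10000 equally likely outcomes.
The number of ordered 4-tuples from {1,…,10} summing to 36 is 35.
P(sum = 36) = 35/10000 = 7/2000 ≈ 0.0035.

0.0035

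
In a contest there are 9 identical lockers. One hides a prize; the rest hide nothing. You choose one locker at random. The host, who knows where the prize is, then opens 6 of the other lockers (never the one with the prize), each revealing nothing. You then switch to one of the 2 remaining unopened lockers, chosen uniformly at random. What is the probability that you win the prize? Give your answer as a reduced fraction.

4/9

Your original locker holds the prize with probability 1/9, so the other 8 collectively hold it with probability 8/9.
The host can always find 6 empty lockers to open, so the reveals don't change that 8/9; it is now spread over the 2 remaining unopened lockers.
P(win by switching) = (8/9) · (1/2) = 4/9.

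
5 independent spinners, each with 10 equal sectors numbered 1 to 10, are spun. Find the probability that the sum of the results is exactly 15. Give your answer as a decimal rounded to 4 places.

0.0100

There are 10^5 = 100000 equally likely outcomes.
The number of ordered 5-tuples from {1,…,10} summing to 15 is 996.
P(sum = 15) = 996/100000 = 249/25000 ≈ 0.0100.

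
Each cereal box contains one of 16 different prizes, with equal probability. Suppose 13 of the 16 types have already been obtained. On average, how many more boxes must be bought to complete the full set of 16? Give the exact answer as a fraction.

Starting from 13 distinct types, each trial gives a new one with probability (16−i)/16 when i types are held, so the wait for the next new type is 16/(16−i).
E = 16/3 + 16/2 + 16/1 = 88/3.

88/3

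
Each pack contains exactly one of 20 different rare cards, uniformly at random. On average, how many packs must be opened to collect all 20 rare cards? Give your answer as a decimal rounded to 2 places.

After i distinct types are collected, each trial gives a new one with probability (20−i)/20, so the expected wait for the next new type is 20/(20−i).
E = 20/20 + 20/19 + 20/18 + 20/17 + 20/16 + 20/15 + 20/14 + 20/13 + 20/12 + 20/11 + 20/10 + 20/9 + 20/8 + 20/7 + 20/6 + 20/5 + 20/4 + 20/3 + 20/2 + 20/1 = 279175675/3879876 ≈ 71.95.

71.95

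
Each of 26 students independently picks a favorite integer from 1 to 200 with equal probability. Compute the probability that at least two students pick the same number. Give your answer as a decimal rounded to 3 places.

It's easier to compute the probability that all 26 are distinct.
P(all distinct) = 200/200 · 199/200 · ··· · 175/200 ≈ 0.183.
So the probability of at least one match is 1 − 0.183 = 0.817.

0.817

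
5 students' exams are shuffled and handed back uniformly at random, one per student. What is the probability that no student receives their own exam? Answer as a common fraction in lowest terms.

This is the derangement probability: permutations of 5 with no fixed point.
D(5) = 5! · (1 − 1/1! + 1/2! − ··· + (−1)^5/5!) = 44.
P = 44/120 = 11/30.

11/30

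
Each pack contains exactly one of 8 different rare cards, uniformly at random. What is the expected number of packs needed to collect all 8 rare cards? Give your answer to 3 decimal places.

After i distinct types are collected, each trial gives a new one with probability (8−i)/8, so the expected wait for the next new type is 8/(8−i).
E = 8/8 + 8/7 + 8/6 + 8/5 + 8/4 + 8/3 + 8/2 + 8/1 = 761/35 ≈ 21.743.

21.743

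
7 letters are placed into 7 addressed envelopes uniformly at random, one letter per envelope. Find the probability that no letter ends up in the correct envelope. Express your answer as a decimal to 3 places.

0.368

This is the derangement probability: permutations of 7 with no fixed point.
D(7) = 7! · (1 − 1/1! + 1/2! − ··· + (−1)^7/7!) = 1854.
P = 1854/5040 = 103/280 ≈ 0.368.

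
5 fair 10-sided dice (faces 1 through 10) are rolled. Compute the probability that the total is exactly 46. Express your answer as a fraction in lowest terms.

7/10000

There are 10^5 = 100000 equally likely outcomes.
The number of ordered 5-tuples from {1,…,10} summing to 46 is 70.
P(sum = 46) = 70/100000 = 7/10000.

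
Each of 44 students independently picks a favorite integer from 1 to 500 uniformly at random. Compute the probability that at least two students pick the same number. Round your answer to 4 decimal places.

It's easier to compute the probability that all 44 are distinct.
P(all distinct) = 500/500 · 499/500 · ··· · 457/500 ≈ 0.1424.
So the probability of at least one match is 1 − 0.1424 = 0.8576.

0.8576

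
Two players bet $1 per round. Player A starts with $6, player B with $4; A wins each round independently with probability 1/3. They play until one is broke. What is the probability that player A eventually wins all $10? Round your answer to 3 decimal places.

0.062

Let r = q/p = (2/3)/(1/3) = 2. The recurrence P(i) = p·P(i+1) + q·P(i−1) with P(0)=0, P(10)=1 gives P(i) = (1 − r^i)/(1 − r^10).
P(6) = (1 − (2)^6) / (1 − (2)^10) = 21/341 ≈ 0.062.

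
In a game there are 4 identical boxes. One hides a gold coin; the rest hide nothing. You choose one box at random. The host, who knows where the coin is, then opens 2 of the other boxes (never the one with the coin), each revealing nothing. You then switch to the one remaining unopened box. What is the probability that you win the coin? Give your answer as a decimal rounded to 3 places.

Your original box holds the coin with probability 1/4, so the other 3 collectively hold it with probability 3/4.
The host can always find 2 empty boxes to open, so the reveals don't change that 3/4; it is now spread over the 1 remaining unopened box.
P(win by switching) = (3/4) · (1/1) = 3/4 ≈ 0.750.

0.750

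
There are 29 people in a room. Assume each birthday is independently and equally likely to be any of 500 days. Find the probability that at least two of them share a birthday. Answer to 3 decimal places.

0.563

It's easier to compute the probability that all 29 are distinct.
P(all distinct) = 500/500 · 499/500 · ··· · 472/500 ≈ 0.437.
So the probability of at least one match is 1 − 0.437 = 0.563.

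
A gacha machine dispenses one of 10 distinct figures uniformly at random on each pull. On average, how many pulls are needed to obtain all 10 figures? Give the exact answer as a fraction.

7381/252

After i distinct types are collected, each trial gives a new one with probability (10−i)/10, so the expected wait for the next new type is 10/(10−i).
E = 10/10 + 10/9 + 10/8 + 10/7 + 10/6 + 10/5 + 10/4 + 10/3 + 10/2 + 10/1 = 7381/252.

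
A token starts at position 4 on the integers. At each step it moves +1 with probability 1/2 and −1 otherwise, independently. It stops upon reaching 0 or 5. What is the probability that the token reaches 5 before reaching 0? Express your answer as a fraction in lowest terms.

With a fair step, P(i) = ½P(i−1) + ½P(i+1) with P(0)=0, P(5)=1 has the linear solution P(i) = i/5.
P(4) = 4/5.

4/5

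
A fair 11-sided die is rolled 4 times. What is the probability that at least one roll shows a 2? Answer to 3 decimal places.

0.317

P(no roll shows a 2) = (10/11)^4 ≈ 0.683.
P(at least one) = 1 − 0.683 = 0.317.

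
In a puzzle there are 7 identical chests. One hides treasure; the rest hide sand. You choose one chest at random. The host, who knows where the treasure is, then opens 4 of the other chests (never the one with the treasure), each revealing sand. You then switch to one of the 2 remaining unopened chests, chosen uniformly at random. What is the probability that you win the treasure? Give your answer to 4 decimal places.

Your original chest holds the treasure with probability 1/7, so the other 6 collectively hold it with probability 6/7.
The host can always find 4 empty chests to open, so the reveals don't change that 6/7; it is now spread over the 2 remaining unopened chests.
P(win by switching) = (6/7) · (1/2) = 3/7 ≈ 0.4286.

0.4286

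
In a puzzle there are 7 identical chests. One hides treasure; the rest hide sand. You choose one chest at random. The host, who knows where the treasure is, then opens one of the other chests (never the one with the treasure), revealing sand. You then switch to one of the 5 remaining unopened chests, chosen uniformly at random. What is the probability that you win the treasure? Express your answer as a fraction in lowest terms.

6/35

Your original chest holds the treasure with probability 1/7, so the other 6 collectively hold it with probability 6/7.
The host can always find an empty chest to open, so this doesn't change that 6/7; it is now spread over the 5 remaining unopened chests.
P(win by switching) = (6/7) · (1/5) = 6/35.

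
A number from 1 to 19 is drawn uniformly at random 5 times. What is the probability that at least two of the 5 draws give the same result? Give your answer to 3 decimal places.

0.436

P(all 5 different) = 19/19 · 18/19 · ··· · 15/19 ≈ 0.564.
P(at least two equal) = 1 − 0.564 = 0.436.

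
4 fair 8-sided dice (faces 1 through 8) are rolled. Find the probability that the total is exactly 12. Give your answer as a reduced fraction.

There are 8^4 = 4096 equally likely outcomes.
The number of ordered 4-tuples from {1,…,8} summing to 12 is 161.
P(sum = 12) = 161/4096.

161/4096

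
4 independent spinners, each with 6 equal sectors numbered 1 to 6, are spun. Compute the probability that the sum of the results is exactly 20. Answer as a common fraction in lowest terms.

35/1296

There are 6^4 = 1296 equally likely outcomes.
The number of ordered 4-tuples from {1,…,6} summing to 20 is 35.
P(sum = 20) = 35/1296.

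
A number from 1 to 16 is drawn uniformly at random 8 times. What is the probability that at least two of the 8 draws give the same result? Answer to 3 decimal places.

P(all 8 different) = 16/16 · 15/16 · ··· · 9/16 ≈ 0.121.
P(at least two equal) = 1 − 0.121 = 0.879.

0.879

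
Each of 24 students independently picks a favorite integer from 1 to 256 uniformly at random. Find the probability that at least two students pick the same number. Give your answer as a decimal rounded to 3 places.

0.671

It's easier to compute the probability that all 24 are distinct.
P(all distinct) = 256/256 · 255/256 · ··· · 233/256 ≈ 0.329.
So the probability of at least one match is 1 − 0.329 = 0.671.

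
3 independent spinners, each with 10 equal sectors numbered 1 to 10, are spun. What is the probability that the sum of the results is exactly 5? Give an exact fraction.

There are 10^3 = 1000 equally likely outcomes.
The number of ordered 3-tuples from {1,…,10} summing to 5 is 6.
P(sum = 5) = 6/1000 = 3/500.

3/500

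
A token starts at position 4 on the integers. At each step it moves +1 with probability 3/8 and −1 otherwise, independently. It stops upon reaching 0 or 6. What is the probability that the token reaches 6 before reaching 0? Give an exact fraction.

Let r = q/p = (5/8)/(3/8) = 5/3. The recurrence P(i) = p·P(i+1) + q·P(i−1) with P(0)=0, P(6)=1 gives P(i) = (1 − r^i)/(1 − r^6).
P(4) = (1 − (5/3)^4) / (1 − (5/3)^6) = 306/931.

306/931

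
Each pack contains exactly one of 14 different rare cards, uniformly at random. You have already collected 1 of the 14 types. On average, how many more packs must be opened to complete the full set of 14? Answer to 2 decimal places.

44.52

Starting from 1 distinct type, each trial gives a new one with probability (14−i)/14 when i types are held, so the wait for the next new type is 14/(14−i).
E = 14/13 + 14/12 + 14/11 + 14/10 + 14/9 + 14/8 + 14/7 + 14/6 + 14/5 + 14/4 + 14/3 + 14/2 + 14/1 = 1145993/25740 ≈ 44.52.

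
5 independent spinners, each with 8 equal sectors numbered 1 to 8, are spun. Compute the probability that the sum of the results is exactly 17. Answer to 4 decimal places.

There are 8^5 = 32768 equally likely outcomes.
The number of ordered 5-tuples from {1,…,8} summing to 17 is 1470.
P(sum = 17) = 1470/32768 = 735/16384 ≈ 0.0449.

0.0449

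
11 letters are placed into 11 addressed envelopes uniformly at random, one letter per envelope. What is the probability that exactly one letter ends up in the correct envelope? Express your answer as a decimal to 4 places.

0.3679

Choose which one is fixed: C(11,1) = 11 ways.
The remaining 10 must have no fixed point: D(10) = 1334961.
P = 11·1334961/39916800 = 16481/44800 ≈ 0.3679.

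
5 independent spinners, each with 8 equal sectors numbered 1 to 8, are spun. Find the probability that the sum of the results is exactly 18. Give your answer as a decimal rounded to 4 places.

0.0534

There are 8^5 = 32768 equally likely outcomes.
The number of ordered 5-tuples from {1,…,8} summing to 18 is 1750.
P(sum = 18) = 1750/32768 = 875/16384 ≈ 0.0534.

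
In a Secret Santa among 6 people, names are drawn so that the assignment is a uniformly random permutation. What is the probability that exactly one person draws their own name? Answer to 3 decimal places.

0.367

Choose which one is fixed: C(6,1) = 6 ways.
The remaining 5 must have no fixed point: D(5) = 44.
P = 6·44/720 = 11/30 ≈ 0.367.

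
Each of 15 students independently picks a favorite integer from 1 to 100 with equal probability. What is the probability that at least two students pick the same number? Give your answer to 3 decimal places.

0.669

It's easier to compute the probability that all 15 are distinct.
P(all distinct) = 100/100 · 99/100 · ··· · 86/100 ≈ 0.331.
So the probability of at least one match is 1 − 0.331 = 0.669.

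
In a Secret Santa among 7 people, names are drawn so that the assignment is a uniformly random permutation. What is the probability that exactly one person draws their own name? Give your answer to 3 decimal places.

Choose which one is fixed: C(7,1) = 7 ways.
The remaining 6 must have no fixed point: D(6) = 265.
P = 7·265/5040 = 53/144 ≈ 0.368.

0.368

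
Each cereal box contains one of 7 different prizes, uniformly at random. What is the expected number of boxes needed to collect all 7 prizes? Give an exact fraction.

After i distinct types are collected, each trial gives a new one with probability (7−i)/7, so the expected wait for the next new type is 7/(7−i).
E = 7/7 + 7/6 + 7/5 + 7/4 + 7/3 + 7/2 + 7/1 = 363/20.

363/20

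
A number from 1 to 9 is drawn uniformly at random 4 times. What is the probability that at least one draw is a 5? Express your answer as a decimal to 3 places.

0.376

P(no draw is a 5) = (8/9)^4 ≈ 0.624.
P(at least one) = 1 − 0.624 = 0.376.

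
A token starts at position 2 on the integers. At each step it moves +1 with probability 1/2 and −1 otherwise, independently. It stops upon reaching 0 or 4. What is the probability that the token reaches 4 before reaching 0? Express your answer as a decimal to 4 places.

With a fair step, P(i) = ½P(i−1) + ½P(i+1) with P(0)=0, P(4)=1 has the linear solution P(i) = i/4.
P(2) = 2/4 = 1/2 ≈ 0.5000.

0.5000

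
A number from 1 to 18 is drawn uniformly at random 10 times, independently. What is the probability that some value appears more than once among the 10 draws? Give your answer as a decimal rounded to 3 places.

P(all 10 different) = 18/18 · 17/18 · ··· · 9/18 ≈ 0.044.
P(at least two equal) = 1 − 0.044 = 0.956.

0.956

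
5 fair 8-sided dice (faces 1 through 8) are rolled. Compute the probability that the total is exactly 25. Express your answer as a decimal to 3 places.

0.068

There are 8^5 = 32768 equally likely outcomes.
The number of ordered 5-tuples from {1,…,8} summing to 25 is 2226.
P(sum = 25) = 2226/32768 = 1113/16384 ≈ 0.068.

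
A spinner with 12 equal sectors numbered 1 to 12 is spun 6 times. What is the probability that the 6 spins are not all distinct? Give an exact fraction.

P(all 6 different) = 12/12 · 11/12 · ··· · 7/12 = 385/1728.
P(at least two equal) = 1 − 385/1728 = 1343/1728.

1343/1728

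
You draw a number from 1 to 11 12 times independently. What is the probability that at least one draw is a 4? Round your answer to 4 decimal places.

P(no draw is a 4) = (10/11)^12 ≈ 0.3186.
P(at least one) = 1 − 0.3186 = 0.6814.

0.6814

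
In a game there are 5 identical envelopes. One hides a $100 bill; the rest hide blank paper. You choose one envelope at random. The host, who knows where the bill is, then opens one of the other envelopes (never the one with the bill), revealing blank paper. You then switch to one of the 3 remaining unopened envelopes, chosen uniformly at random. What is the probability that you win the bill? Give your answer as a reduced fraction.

4/15

Your original envelope holds the bill with probability 1/5, so the other 4 collectively hold it with probability 4/5.
The host can always find an empty envelope to open, so this doesn't change that 4/5; it is now spread over the 3 remaining unopened envelopes.
P(win by switching) = (4/5) · (1/3) = 4/15.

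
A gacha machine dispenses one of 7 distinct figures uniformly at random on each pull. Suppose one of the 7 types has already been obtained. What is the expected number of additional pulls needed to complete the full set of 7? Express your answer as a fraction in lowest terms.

343/20

Starting from 1 distinct type, each trial gives a new one with probability (7−i)/7 when i types are held, so the wait for the next new type is 7/(7−i).
E = 7/6 + 7/5 + 7/4 + 7/3 + 7/2 + 7/1 = 343/20.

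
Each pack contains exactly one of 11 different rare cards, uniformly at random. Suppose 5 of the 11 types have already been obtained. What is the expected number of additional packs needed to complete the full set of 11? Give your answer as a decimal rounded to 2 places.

26.95

Starting from 5 distinct types, each trial gives a new one with probability (11−i)/11 when i types are held, so the wait for the next new type is 11/(11−i).
E = 11/6 + 11/5 + 11/4 + 11/3 + 11/2 + 11/1 = 539/20 ≈ 26.95.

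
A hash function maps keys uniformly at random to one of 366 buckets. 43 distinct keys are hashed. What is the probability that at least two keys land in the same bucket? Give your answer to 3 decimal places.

It's easier to compute the probability that all 43 are distinct.
P(all distinct) = 366/366 · 365/366 · ··· · 324/366 ≈ 0.077.
So the probability of at least one match is 1 − 0.077 = 0.923.

0.923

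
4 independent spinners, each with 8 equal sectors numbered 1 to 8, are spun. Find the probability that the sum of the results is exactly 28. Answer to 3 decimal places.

0.009

There are 8^4 = 4096 equally likely outcomes.
The number of ordered 4-tuples from {1,…,8} summing to 28 is 35.
P(sum = 28) = 35/4096 ≈ 0.009.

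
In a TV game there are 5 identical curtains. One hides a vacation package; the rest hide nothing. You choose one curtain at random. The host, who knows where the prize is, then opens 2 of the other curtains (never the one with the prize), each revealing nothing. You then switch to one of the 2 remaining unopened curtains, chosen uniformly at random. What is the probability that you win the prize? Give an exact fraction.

Your original curtain holds the prize with probability 1/5, so the other 4 collectively hold it with probability 4/5.
The host can always find 2 empty curtains to open, so the reveals don't change that 4/5; it is now spread over the 2 remaining unopened curtains.
P(win by switching) = (4/5) · (1/2) = 2/5.

2/5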